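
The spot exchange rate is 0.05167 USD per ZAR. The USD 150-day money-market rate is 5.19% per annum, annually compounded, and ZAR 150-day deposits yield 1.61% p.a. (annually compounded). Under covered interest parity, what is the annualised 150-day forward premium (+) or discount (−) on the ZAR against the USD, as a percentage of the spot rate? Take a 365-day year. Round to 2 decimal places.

T = 150/365 years.
F = S · g_USD/g_ZAR = 0.05167 × 1.0210114/1.0065853 = 0.05241052.
(F − S)/S ÷ T = (0.05241052 − 0.05167)/0.05167/(150/365) = 0.034874 → 3.49%.

+3.49%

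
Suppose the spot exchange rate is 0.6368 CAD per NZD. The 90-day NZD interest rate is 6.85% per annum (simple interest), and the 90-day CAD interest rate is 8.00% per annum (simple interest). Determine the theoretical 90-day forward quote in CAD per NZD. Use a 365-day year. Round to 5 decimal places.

T = 90/365 years.
CAD accumulates by 1 + 0.0800×90/365 = 1.019726.
Growth of 1 NZD over T: 1 + 0.0685×90/365 = 1.0168904.
CIP: F = S · (grow CAD)/(grow NZD) = 0.6368 × 1.019726/1.0168904 = 0.6385757 CAD per NZD.

0.63858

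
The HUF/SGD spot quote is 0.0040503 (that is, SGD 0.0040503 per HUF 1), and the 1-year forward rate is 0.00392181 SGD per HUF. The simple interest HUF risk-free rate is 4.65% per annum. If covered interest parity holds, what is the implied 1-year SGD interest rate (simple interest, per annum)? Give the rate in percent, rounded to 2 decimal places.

T = 1 year.
By CIP, F/S equals the SGD-to-HUF growth ratio: 0.00392181/0.0040503 = 0.9682764.
The HUF side grows by 1 + 0.0465×1 = 1.046500.
So the SGD growth factor = 1.0133013.
(1.0133013 − 1)/T = 0.013301, i.e. 1.33%.

1.33%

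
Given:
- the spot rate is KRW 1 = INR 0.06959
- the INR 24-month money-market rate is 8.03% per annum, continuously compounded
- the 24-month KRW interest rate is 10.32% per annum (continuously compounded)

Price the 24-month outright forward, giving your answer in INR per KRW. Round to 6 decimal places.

T = 2 years.
Growth of 1 INR over T: e^(0.0803×2) = 1.1742152.
KRW accumulates by e^(0.1032×2) = 1.2292448.
CIP: F = S · (grow INR)/(grow KRW) = 0.06959 × 1.1742152/1.2292448 = 0.06647466 INR per KRW.

0.066475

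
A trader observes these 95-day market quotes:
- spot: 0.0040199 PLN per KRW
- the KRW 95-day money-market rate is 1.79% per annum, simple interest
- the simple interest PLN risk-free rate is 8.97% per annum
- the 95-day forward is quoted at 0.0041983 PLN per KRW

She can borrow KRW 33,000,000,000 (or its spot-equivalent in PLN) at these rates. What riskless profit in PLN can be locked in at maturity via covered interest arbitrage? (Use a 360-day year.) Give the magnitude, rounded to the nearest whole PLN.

PLN 3,401,533

T = 95/360 years.
Route A — deposit KRW, sell forward: 33,000,000,000 × 1.00472361111 × 0.0041983 = PLN 139,198,327.51.
Route B — convert at spot, deposit PLN: 33,000,000,000 × 0.0040199 × 1.02367083333 = PLN 135,796,794.64.
The quoted forward overvalues KRW, so borrow PLN, buy KRW at spot, deposit the KRW at 1.79%, and sell the proceeds forward at 0.0041983.
Arbitrage profit = |139,198,327.51 − 135,796,794.64| = PLN 3,401,533.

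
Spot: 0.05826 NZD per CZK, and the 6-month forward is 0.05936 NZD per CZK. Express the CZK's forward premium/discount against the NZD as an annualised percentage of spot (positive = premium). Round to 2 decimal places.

+3.78%

T = 6/12 years.
CZK trades forward at +1.88809% vs spot over the period.
Per annum: 0.0188809 / (6/12) = 0.037762 = 3.78%.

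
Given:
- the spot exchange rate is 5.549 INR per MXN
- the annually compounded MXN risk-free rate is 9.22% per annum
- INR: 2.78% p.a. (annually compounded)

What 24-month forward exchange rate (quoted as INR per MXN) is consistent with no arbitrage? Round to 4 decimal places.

T = 2 years.
INR growth factor: (1 + 0.0278)^2 = 1.0563728.
MXN growth factor: (1 + 0.0922)^2 = 1.1929008.
Forward (INR per MXN) = 5.549 × 1.0563728 / 1.1929008 = 4.913915.

4.9139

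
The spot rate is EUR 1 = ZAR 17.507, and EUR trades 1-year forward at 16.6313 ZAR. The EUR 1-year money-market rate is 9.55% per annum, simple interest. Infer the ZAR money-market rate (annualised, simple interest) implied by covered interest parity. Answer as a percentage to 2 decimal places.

T = 1 year.
CIP gives F = S · g_ZAR/g_EUR, so g_ZAR/g_EUR = 16.6313/17.507 = 0.9499800.
EUR growth factor: 1 + 0.0955×1 = 1.095500.
So the ZAR growth factor = 1.0407031.
r = (1.0407031 − 1)/1 = 0.040703 → 4.07%.

4.07%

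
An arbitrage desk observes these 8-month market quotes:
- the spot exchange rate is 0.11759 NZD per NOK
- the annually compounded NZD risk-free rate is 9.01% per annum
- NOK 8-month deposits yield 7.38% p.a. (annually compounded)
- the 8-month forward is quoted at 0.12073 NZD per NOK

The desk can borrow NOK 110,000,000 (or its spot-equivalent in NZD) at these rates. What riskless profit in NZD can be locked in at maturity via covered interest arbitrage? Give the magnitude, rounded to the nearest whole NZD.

NZD 225,274

T = 8/12 years.
Keep in NOK, deliver into the forward: 110,000,000·1.0486138747·0.12073 = NZD 13,925,906.84.
Swap to NZD now, deposit: 110,000,000·0.11759·1.0591989944 = NZD 13,700,633.07.
The quoted forward overvalues NOK, so borrow NZD, buy NOK at spot, deposit the NOK at 7.38%, and sell the proceeds forward at 0.12073.
Arbitrage profit = |13,925,906.84 − 13,700,633.07| = NZD 225,274.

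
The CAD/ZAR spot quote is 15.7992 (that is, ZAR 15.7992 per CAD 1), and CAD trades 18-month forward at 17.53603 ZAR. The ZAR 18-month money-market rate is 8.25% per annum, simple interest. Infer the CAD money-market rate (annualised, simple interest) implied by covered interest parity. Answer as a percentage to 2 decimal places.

0.83%

T = 18/12 years.
CIP gives F = S · g_ZAR/g_CAD, so g_ZAR/g_CAD = 17.53603/15.7992 = 1.1099315.
ZAR growth factor: 1 + 0.0825×18/12 = 1.123750.
That pins the CAD growth at 1.0124499.
(1.0124499 − 1)/T = 0.008300, i.e. 0.83%.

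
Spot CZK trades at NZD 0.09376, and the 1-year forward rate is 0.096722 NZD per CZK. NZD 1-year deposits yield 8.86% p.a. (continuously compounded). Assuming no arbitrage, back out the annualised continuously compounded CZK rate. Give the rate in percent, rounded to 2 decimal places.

5.75%

T = 1 year.
CIP gives F = S · g_NZD/g_CZK, so g_NZD/g_CZK = 0.096722/0.09376 = 1.0315913.
NZD growth factor: e^(0.0886×1) = 1.0926435.
That pins the CZK growth at 1.0591825.
Take logs: ln 1.0591825 / 1 = 0.057497, so 5.75%.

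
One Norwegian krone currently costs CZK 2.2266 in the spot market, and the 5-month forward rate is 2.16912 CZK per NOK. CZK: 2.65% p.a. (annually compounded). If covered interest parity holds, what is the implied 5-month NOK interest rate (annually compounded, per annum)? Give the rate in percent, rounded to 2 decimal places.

9.30%

T = 5/12 years.
CIP gives F = S · g_CZK/g_NOK, so g_CZK/g_NOK = 2.16912/2.2266 = 0.9741849.
CZK growth factor: (1 + 0.0265)^(5/12) = 1.0109575.
That pins the NOK growth at 1.037747.
Annualise: 1.037747^(12/5) − 1 = 0.092999 = 9.30%.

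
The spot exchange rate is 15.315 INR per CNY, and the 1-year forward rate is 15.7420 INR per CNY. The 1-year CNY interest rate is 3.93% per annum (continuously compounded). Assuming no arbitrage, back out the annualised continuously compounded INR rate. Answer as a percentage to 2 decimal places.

T = 1 year.
CIP gives F = S · g_INR/g_CNY, so g_INR/g_CNY = 15.742/15.315 = 1.0278812.
The CNY side grows by e^(0.0393×1) = 1.0400825.
That pins the INR growth at 1.0690812.
r = ln(1.0690812)/1 = 0.066800 → 6.68%.

6.68%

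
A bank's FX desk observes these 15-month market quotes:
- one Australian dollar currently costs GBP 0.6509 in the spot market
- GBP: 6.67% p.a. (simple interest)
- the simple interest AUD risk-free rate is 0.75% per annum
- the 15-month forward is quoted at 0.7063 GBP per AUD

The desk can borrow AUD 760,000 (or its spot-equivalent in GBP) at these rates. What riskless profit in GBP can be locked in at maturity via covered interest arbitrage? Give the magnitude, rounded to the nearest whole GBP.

T = 15/12 years.
Route A — deposit AUD, sell forward: 760,000 × 1.009375 × 0.7063 = GBP 541,820.39.
Route B — convert at spot, deposit GBP: 760,000 × 0.6509 × 1.083375 = GBP 535,928.28.
The quoted forward overvalues AUD, so borrow GBP, buy AUD at spot, deposit the AUD at 0.75%, and sell the proceeds forward at 0.7063.
Profit = 541,820.39 − 535,928.28 = GBP 5,892.

GBP 5,892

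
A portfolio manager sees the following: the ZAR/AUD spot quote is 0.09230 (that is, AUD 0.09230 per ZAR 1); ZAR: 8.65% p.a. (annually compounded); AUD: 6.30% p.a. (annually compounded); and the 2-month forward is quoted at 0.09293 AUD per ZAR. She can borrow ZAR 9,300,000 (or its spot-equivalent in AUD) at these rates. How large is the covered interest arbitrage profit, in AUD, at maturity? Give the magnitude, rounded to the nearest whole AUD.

AUD 9,107

T = 2/12 years.
Keep in ZAR, deliver into the forward: 9,300,000·1.01392295·0.09293 = AUD 876,281.90.
Swap to AUD now, deposit: 9,300,000·0.09230·1.01023453 = AUD 867,175.22.
The quoted forward overvalues ZAR, so borrow AUD, buy ZAR at spot, deposit the ZAR at 8.65%, and sell the proceeds forward at 0.09293.
Profit = 876,281.90 − 867,175.22 = AUD 9,107.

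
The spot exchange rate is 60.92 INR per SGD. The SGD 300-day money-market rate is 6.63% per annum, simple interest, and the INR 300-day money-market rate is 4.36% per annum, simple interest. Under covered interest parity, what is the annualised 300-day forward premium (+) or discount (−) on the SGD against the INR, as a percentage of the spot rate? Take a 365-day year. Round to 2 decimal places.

-2.15%

T = 300/365 years.
CIP forward (INR per SGD) = 60.92 × 1.0358356/1.0544932 = 59.84212.
(F − S)/S ÷ T = (59.84212 − 60.92)/60.92/(300/365) = -0.021527 → -2.15%.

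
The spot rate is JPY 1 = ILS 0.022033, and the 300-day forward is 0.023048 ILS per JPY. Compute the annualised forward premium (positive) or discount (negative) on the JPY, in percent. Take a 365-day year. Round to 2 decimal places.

+5.60%

T = 300/365 years.
Period premium: (0.023048 − 0.022033)/0.022033 = 0.0460673.
×(1/T) gives 5.60% p.a.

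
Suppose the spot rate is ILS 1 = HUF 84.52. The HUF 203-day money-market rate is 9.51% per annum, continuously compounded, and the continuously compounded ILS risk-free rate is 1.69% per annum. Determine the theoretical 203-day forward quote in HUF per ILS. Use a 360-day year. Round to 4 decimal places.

88.3304

T = 203/360 years.
HUF growth factor: e^(0.0951×203/360) = 1.05508975.
Growth of 1 ILS over T: e^(0.0169×203/360) = 1.00957527.
So F = 84.52 × 1.05508975 / 1.00957527 = 88.330398 (HUF/ILS).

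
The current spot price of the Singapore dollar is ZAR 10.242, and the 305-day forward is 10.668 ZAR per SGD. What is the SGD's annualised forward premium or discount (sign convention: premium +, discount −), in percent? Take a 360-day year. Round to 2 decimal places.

T = 305/360 years.
Period premium: (10.668 − 10.242)/10.242 = 0.0415934.
Per annum: 0.0415934 / (305/360) = 0.049094 = 4.91%.

+4.91%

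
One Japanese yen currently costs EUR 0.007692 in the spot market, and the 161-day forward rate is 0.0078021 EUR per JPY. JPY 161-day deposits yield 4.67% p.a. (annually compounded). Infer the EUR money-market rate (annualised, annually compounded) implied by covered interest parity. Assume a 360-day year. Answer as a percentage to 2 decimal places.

T = 161/360 years.
By CIP, F/S equals the EUR-to-JPY growth ratio: 0.0078021/0.007692 = 1.0143136.
JPY growth factor: (1 + 0.0467)^(161/360) = 1.020622.
Hence g_EUR = 1.0352308.
r = 1.0352308^(360/161) − 1 = 0.080497 → 8.05%.

8.05%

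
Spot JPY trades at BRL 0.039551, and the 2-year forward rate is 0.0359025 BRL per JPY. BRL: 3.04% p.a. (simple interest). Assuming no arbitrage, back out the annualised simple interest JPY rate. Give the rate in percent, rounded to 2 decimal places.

T = 2 years.
By CIP, F/S equals the BRL-to-JPY growth ratio: 0.0359025/0.039551 = 0.9077520.
BRL growth factor: 1 + 0.0304×2 = 1.060800.
So the JPY growth factor = 1.1686011.
r = (1.1686011 − 1)/2 = 0.084301 → 8.43%.

8.43%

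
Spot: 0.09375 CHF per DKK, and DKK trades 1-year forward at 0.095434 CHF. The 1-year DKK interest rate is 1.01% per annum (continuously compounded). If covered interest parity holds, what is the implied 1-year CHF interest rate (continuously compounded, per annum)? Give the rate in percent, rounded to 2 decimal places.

T = 1 year.
By CIP, F/S equals the CHF-to-DKK growth ratio: 0.095434/0.09375 = 1.0179627.
DKK growth factor: e^(0.0101×1) = 1.0101512.
Hence g_CHF = 1.0282962.
Take logs: ln 1.0282962 / 1 = 0.027903, so 2.79%.

2.79%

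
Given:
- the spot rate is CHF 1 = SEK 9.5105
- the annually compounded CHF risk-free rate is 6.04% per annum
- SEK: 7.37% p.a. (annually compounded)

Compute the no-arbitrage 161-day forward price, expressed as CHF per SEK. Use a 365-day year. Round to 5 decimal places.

T = 161/365 years.
SEK growth factor: (1 + 0.0737)^(161/365) = 1.0318637.
Growth of 1 CHF over T: (1 + 0.0604)^(161/365) = 1.0262061.
CIP: F = S · (grow SEK)/(grow CHF) = 9.5105 × 1.0318637/1.0262061 = 9.562933 SEK per CHF.
Invert for CHF per SEK: 1 / 9.562933 = 0.10457.

0.10457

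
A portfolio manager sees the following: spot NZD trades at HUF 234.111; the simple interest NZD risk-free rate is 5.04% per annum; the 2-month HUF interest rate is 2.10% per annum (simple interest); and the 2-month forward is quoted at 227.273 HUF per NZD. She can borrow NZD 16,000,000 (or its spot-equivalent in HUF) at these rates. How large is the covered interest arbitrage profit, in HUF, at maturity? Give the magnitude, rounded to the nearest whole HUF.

T = 2/12 years.
Keep in NZD, deliver into the forward: 16,000,000·1.008400·227.273 = HUF 3,666,913,491.20.
Swap to HUF now, deposit: 16,000,000·234.111·1.003500 = HUF 3,758,886,216.00.
The quoted forward undervalues NZD, so borrow NZD, convert to HUF at spot, deposit the HUF at 2.10%, and buy NZD forward at 227.273 to cover the loan.
The gap between the two covered legs is HUF 91,972,725.

HUF 91,972,725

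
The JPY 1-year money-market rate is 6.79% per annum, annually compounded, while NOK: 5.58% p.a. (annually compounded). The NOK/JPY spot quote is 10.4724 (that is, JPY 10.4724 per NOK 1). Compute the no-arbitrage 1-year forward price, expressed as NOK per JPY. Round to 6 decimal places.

T = 1 year.
Growth of 1 JPY over T: (1 + 0.0679)^1 = 1.067900.
NOK growth factor: (1 + 0.0558)^1 = 1.055800.
So F = 10.4724 × 1.067900 / 1.055800 = 10.59242 (JPY/NOK).
Invert for NOK per JPY: 1 / 10.59242 = 0.094407.

0.094407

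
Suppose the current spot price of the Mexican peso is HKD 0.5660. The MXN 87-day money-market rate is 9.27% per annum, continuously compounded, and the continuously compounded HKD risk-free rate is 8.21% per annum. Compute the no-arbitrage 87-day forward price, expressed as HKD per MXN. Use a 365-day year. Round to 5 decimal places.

0.56457

T = 87/365 years.
HKD growth factor: e^(0.0821×87/365) = 1.0197618.
MXN accumulates by e^(0.0927×87/365) = 1.0223415.
So F = 0.566 × 1.0197618 / 1.0223415 = 0.5645718 (HKD/MXN).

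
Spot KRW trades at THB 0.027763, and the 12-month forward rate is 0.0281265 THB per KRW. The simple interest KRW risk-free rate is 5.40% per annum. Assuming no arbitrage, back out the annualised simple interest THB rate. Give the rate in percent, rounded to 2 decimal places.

T = 1 year.
F/S = 0.0281265/0.027763 = 1.0130930 = (growth of THB) / (growth of KRW).
KRW growth factor: 1 + 0.0540×1 = 1.054000.
Hence g_THB = 1.067800.
r = (1.067800 − 1)/1 = 0.067800 → 6.78%.

6.78%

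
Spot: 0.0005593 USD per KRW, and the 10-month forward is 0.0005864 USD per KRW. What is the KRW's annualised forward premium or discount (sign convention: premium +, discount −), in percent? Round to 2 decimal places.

+5.81%

T = 10/12 years.
KRW trades forward at +4.84534% vs spot over the period.
×(1/T) gives 5.81% p.a.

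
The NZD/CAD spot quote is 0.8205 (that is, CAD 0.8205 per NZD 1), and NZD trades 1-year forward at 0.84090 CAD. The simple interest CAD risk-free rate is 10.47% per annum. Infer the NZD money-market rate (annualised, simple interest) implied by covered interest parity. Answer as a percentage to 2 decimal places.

7.79%

T = 1 year.
CIP gives F = S · g_CAD/g_NZD, so g_CAD/g_NZD = 0.8409/0.8205 = 1.0248629.
CAD growth factor: 1 + 0.1047×1 = 1.104700.
So the NZD growth factor = 1.0779003.
(1.0779003 − 1)/T = 0.077900, i.e. 7.79%.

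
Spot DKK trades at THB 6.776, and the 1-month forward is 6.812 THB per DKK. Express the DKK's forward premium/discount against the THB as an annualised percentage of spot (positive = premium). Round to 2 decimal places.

+6.38%

T = 1/12 years.
Period premium: (6.812 − 6.776)/6.776 = 0.0053129.
Annualise by dividing by T: 0.0053129 / (1/12) = 0.063755 → 6.38%.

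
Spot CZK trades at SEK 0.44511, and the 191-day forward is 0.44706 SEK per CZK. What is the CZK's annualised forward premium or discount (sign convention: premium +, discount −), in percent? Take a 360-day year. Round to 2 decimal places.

+0.83%

T = 191/360 years.
Period premium: (0.44706 − 0.44511)/0.44511 = 0.0043809.
Annualise by dividing by T: 0.0043809 / (191/360) = 0.008257 → 0.83%.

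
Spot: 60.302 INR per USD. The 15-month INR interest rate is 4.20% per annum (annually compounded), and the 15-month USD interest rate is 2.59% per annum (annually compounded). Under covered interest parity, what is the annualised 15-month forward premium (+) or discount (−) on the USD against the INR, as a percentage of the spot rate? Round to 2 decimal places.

+1.57%

T = 15/12 years.
No-arbitrage forward: 60.302 × 1.0527728 / 1.0324791 = 61.487255 INR/USD.
Annualised premium = (F − S)/S × (1/T) = (61.487255 − 60.302)/60.302 ÷ (15/12) = 1.57%.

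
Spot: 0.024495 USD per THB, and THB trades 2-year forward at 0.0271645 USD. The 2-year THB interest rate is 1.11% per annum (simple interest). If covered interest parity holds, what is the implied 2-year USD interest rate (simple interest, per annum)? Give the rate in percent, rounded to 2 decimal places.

6.68%

T = 2 years.
CIP gives F = S · g_USD/g_THB, so g_USD/g_THB = 0.0271645/0.024495 = 1.1089814.
THB growth factor: 1 + 0.0111×2 = 1.022200.
Hence g_USD = 1.1336008.
(1.1336008 − 1)/T = 0.066800, i.e. 6.68%.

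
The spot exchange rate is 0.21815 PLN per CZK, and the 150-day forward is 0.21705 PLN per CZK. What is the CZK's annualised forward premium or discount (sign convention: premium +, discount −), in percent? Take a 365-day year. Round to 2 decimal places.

T = 150/365 years.
CZK trades forward at -0.50424% vs spot over the period.
Annualise by dividing by T: -0.0050424 / (150/365) = -0.012270 → -1.23%.

-1.23%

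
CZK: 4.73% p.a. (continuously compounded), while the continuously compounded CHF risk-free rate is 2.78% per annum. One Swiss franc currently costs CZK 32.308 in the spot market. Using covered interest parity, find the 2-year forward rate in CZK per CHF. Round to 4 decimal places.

T = 2 years.
CZK accumulates by e^(0.0473×2) = 1.09921908.
Growth of 1 CHF over T: e^(0.0278×2) = 1.05717473.
So F = 32.308 × 1.09921908 / 1.05717473 = 33.592905 (CZK/CHF).

33.5929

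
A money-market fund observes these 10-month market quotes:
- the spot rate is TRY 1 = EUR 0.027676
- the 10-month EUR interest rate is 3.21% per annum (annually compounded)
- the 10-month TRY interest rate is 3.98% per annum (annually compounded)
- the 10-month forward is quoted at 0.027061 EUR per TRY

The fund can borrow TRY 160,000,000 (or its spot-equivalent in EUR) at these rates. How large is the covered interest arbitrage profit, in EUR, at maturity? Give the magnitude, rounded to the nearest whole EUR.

EUR 73,406

T = 10/12 years.
Invest the TRY and cover forward: 160,000,000 × 1.033058331 × 0.027061 = EUR 4,472,894.64.
Convert at spot and invest in EUR: 160,000,000 × 0.027676 × 1.026679322 = EUR 4,546,300.31.
The quoted forward undervalues TRY, so borrow TRY, convert to EUR at spot, deposit the EUR at 3.21%, and buy TRY forward at 0.027061 to cover the loan.
The gap between the two covered legs is EUR 73,406.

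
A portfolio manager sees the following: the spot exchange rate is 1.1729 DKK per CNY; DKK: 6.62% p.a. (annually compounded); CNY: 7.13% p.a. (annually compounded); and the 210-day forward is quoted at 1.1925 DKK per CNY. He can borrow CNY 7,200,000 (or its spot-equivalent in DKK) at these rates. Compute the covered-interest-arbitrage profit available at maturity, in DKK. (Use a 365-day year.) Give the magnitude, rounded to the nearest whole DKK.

DKK 170,914

T = 210/365 years.
Route A — deposit CNY, sell forward: 7,200,000 × 1.040421046 × 1.1925 = DKK 8,933,055.10.
Route B — convert at spot, deposit DKK: 7,200,000 × 1.1729 × 1.037568489 = DKK 8,762,141.38.
The quoted forward overvalues CNY, so borrow DKK, buy CNY at spot, deposit the CNY at 7.13%, and sell the proceeds forward at 1.1925.
Profit = 8,933,055.10 − 8,762,141.38 = DKK 170,914.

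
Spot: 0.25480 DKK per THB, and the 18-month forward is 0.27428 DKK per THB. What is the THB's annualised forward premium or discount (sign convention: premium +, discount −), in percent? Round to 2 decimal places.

+5.10%

T = 18/12 years.
THB trades forward at +7.64521% vs spot over the period.
×(1/T) gives 5.10% p.a.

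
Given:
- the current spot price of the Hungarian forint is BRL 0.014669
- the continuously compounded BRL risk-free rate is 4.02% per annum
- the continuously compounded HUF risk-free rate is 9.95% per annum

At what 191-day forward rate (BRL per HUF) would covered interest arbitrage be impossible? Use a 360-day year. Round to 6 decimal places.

T = 191/360 years.
Growth of 1 BRL over T: e^(0.0402×191/360) = 1.0215574.
HUF accumulates by e^(0.0995×191/360) = 1.0542085.
So F = 0.014669 × 1.0215574 / 1.0542085 = 0.01421467 (BRL/HUF).

0.014215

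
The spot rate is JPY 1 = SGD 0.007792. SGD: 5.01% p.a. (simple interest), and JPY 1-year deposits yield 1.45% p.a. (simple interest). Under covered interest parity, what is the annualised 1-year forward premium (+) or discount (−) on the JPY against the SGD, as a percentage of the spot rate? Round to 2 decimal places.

+3.51%

T = 1 year.
F = S · g_SGD/g_JPY = 0.007792 × 1.050100/1.014500 = 0.008065430.
(F − S)/S ÷ T = (0.008065430 − 0.007792)/0.007792/1 = 0.035091 → 3.51%.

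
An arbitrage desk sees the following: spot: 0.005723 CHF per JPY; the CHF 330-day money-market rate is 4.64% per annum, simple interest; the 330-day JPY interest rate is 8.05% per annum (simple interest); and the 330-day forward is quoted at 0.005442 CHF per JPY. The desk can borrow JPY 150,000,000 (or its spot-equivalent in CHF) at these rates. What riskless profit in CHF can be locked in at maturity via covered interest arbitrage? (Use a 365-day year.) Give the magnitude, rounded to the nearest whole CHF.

CHF 18,752

T = 330/365 years.
Route A — deposit JPY, sell forward: 150,000,000 × 1.07278082 × 0.005442 = CHF 875,710.98.
Route B — convert at spot, deposit CHF: 150,000,000 × 0.005723 × 1.04195068 = CHF 894,462.56.
The quoted forward undervalues JPY, so borrow JPY, convert to CHF at spot, deposit the CHF at 4.64%, and buy JPY forward at 0.005442 to cover the loan.
Arbitrage profit = |875,710.98 − 894,462.56| = CHF 18,752.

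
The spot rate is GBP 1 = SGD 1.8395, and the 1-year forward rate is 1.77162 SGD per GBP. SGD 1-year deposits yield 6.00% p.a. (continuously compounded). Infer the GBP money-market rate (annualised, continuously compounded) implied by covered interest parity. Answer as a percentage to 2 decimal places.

9.76%

T = 1 year.
By CIP, F/S equals the SGD-to-GBP growth ratio: 1.77162/1.8395 = 0.9630987.
The SGD side grows by e^(0.0600×1) = 1.0618365.
So the GBP growth factor = 1.102521.
Take logs: ln 1.102521 / 1 = 0.097599, so 9.76%.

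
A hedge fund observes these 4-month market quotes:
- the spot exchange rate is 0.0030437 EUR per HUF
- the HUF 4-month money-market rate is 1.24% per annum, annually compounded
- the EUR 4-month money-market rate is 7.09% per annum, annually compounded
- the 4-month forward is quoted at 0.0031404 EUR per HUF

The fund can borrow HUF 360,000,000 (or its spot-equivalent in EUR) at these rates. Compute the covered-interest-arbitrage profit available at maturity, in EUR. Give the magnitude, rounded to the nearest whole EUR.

T = 4/12 years.
Route A — deposit HUF, sell forward: 360,000,000 × 1.004116366 × 0.0031404 = EUR 1,135,197.73.
Route B — convert at spot, deposit EUR: 360,000,000 × 0.0030437 × 1.02309581 = EUR 1,121,038.82.
The quoted forward overvalues HUF, so borrow EUR, buy HUF at spot, deposit the HUF at 1.24%, and sell the proceeds forward at 0.0031404.
The gap between the two covered legs is EUR 14,159.

EUR 14,159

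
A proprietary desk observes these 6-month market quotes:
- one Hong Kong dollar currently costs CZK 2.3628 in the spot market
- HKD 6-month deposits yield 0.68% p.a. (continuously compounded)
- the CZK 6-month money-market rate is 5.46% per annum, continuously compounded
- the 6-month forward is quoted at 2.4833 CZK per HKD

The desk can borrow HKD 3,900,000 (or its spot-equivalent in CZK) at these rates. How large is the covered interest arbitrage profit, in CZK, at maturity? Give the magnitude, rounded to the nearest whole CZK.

T = 6/12 years.
Invest the HKD and cover forward: 3,900,000 × 1.003405787 × 2.4833 = CZK 9,717,854.60.
Convert at spot and invest in CZK: 3,900,000 × 2.3628 × 1.027676059 = CZK 9,469,952.67.
The quoted forward overvalues HKD, so borrow CZK, buy HKD at spot, deposit the HKD at 0.68%, and sell the proceeds forward at 2.4833.
The gap between the two covered legs is CZK 247,902.

CZK 247,902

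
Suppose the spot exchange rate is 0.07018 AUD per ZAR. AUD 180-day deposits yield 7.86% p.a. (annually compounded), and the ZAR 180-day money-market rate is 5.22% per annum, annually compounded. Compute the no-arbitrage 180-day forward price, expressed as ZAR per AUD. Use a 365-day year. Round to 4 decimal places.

14.0760

T = 180/365 years.
AUD accumulates by (1 + 0.0786)^(180/365) = 1.0380186.
ZAR accumulates by (1 + 0.0522)^(180/365) = 1.02541057.
So F = 0.07018 × 1.0380186 / 1.02541057 = 0.071042905 (AUD/ZAR).
Quoted the other way: 1/0.071042905 = 14.0760 ZAR per AUD.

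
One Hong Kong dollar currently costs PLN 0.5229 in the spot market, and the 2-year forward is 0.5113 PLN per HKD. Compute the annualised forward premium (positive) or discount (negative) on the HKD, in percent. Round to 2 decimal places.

T = 2 years.
Period premium: (0.5113 − 0.5229)/0.5229 = -0.0221840.
×(1/T) gives -1.11% p.a.

-1.11%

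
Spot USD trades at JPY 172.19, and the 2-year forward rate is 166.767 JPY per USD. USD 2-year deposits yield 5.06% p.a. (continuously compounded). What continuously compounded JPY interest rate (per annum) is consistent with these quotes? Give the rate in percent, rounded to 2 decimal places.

3.46%

T = 2 years.
CIP gives F = S · g_JPY/g_USD, so g_JPY/g_USD = 166.767/172.19 = 0.9685057.
The USD side grows by e^(0.0506×2) = 1.1064979.
That pins the JPY growth at 1.0716495.
r = ln(1.0716495)/2 = 0.034600 → 3.46%.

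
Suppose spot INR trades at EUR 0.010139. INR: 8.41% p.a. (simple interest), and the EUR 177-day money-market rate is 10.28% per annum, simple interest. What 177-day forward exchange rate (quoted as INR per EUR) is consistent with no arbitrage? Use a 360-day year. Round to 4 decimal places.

97.7659

T = 177/360 years.
EUR growth factor: 1 + 0.1028×177/360 = 1.05054333.
Growth of 1 INR over T: 1 + 0.0841×177/360 = 1.04134917.
So F = 0.010139 × 1.05054333 / 1.04134917 = 0.010228518 (EUR/INR).
Invert for INR per EUR: 1 / 0.010228518 = 97.7659.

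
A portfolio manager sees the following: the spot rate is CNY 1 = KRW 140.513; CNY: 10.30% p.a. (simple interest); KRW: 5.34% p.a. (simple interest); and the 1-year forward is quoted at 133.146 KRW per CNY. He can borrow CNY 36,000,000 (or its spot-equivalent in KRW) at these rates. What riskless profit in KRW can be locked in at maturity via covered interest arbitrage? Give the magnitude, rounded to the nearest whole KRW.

KRW 41,628,823

T = 1 year.
Route A — deposit CNY, sell forward: 36,000,000 × 1.103000 × 133.146 = KRW 5,286,961,368.00.
Route B — convert at spot, deposit KRW: 36,000,000 × 140.513 × 1.053400 = KRW 5,328,590,191.20.
The quoted forward undervalues CNY, so borrow CNY, convert to KRW at spot, deposit the KRW at 5.34%, and buy CNY forward at 133.146 to cover the loan.
Profit = 5,328,590,191.20 − 5,286,961,368.00 = KRW 41,628,823.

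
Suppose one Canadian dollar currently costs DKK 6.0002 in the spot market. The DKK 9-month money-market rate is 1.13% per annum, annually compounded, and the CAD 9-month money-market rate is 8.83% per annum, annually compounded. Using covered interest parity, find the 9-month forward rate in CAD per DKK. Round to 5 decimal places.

T = 9/12 years.
DKK growth factor: (1 + 0.0113)^(9/12) = 1.0084631.
CAD accumulates by (1 + 0.0883)^(9/12) = 1.0655197.
So F = 6.0002 × 1.0084631 / 1.0655197 = 5.678900 (DKK/CAD).
Quoted the other way: 1/5.678900 = 0.17609 CAD per DKK.

0.17609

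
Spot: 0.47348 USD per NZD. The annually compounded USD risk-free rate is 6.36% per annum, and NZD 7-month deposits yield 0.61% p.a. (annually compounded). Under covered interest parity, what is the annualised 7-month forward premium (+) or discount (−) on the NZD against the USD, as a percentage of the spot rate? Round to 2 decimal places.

T = 7/12 years.
F = S · g_USD/g_NZD = 0.47348 × 1.0366226/1.0035538 = 0.48908197.
(F − S)/S ÷ T = (0.48908197 − 0.47348)/0.47348/(7/12) = 0.056489 → 5.65%.

+5.65%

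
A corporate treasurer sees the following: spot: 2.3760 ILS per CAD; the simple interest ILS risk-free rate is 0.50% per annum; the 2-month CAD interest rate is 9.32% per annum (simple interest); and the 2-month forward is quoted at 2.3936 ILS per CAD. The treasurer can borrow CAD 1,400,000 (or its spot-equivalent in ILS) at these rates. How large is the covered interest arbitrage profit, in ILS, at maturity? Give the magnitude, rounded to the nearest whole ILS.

ILS 73,921

T = 2/12 years.
Route A — deposit CAD, sell forward: 1,400,000 × 1.015533333 × 2.3936 = ILS 3,403,092.82.
Route B — convert at spot, deposit ILS: 1,400,000 × 2.3760 × 1.000833333 = ILS 3,329,172.00.
The quoted forward overvalues CAD, so borrow ILS, buy CAD at spot, deposit the CAD at 9.32%, and sell the proceeds forward at 2.3936.
The gap between the two covered legs is ILS 73,921.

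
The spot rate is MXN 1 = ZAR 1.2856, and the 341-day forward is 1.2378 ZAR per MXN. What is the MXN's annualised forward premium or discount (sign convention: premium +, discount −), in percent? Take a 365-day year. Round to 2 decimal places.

-3.98%

T = 341/365 years.
Period premium: (1.2378 − 1.2856)/1.2856 = -0.0371811.
×(1/T) gives -3.98% p.a.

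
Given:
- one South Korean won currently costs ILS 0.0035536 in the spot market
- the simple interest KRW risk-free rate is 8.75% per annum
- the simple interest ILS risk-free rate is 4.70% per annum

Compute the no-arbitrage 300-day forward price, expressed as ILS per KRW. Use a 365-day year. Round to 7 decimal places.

0.0034432

T = 300/365 years.
ILS accumulates by 1 + 0.0470×300/365 = 1.0386301.
KRW growth factor: 1 + 0.0875×300/365 = 1.0719178.
Forward (ILS per KRW) = 0.0035536 × 1.0386301 / 1.0719178 = 0.003443245.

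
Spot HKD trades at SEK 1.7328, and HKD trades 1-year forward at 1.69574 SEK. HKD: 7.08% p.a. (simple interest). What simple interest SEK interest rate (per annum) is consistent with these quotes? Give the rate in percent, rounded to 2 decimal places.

T = 1 year.
By CIP, F/S equals the SEK-to-HKD growth ratio: 1.69574/1.7328 = 0.9786127.
The HKD side grows by 1 + 0.0708×1 = 1.070800.
Hence g_SEK = 1.0478985.
(1.0478985 − 1)/T = 0.047899, i.e. 4.79%.

4.79%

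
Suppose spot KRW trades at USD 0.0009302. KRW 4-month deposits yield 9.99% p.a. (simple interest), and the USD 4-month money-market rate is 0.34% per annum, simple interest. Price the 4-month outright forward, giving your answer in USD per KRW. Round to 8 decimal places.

0.00090124

T = 4/12 years.
USD accumulates by 1 + 0.0034×4/12 = 1.0011333.
KRW growth factor: 1 + 0.0999×4/12 = 1.033300.
So F = 0.0009302 × 1.0011333 / 1.033300 = 0.0009012428 (USD/KRW).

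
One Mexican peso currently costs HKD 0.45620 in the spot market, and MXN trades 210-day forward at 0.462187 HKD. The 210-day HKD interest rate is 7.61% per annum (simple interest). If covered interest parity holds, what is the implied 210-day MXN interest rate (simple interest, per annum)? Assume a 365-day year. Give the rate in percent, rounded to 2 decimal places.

5.26%

T = 210/365 years.
F/S = 0.462187/0.4562 = 1.0131236 = (growth of HKD) / (growth of MXN).
The HKD side grows by 1 + 0.0761×210/365 = 1.0437836.
So the MXN growth factor = 1.0302628.
r = (1.0302628 − 1)/(210/365) = 0.052600 → 5.26%.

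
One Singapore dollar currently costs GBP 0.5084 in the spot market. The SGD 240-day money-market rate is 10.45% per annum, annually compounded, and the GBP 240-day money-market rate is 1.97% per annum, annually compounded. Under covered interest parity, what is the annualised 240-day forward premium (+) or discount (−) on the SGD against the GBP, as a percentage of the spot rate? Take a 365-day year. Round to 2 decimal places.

-7.78%

T = 240/365 years.
CIP forward (GBP per SGD) = 0.5084 × 1.0129101/1.067537 = 0.4823847.
(F − S)/S ÷ T = (0.4823847 − 0.5084)/0.5084/(240/365) = -0.077822 → -7.78%.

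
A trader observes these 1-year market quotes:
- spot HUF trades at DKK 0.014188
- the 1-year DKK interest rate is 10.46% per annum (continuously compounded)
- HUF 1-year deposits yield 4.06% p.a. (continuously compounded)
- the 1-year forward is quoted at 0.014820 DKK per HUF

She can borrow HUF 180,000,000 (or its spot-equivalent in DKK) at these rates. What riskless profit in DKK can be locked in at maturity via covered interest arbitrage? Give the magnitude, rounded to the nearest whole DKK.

DKK 57,310

T = 1 year.
Route A — deposit HUF, sell forward: 180,000,000 × 1.041435448 × 0.014820 = DKK 2,778,133.20.
Route B — convert at spot, deposit DKK: 180,000,000 × 0.014188 × 1.110266415 = DKK 2,835,442.78.
The quoted forward undervalues HUF, so borrow HUF, convert to DKK at spot, deposit the DKK at 10.46%, and buy HUF forward at 0.014820 to cover the loan.
Arbitrage profit = |2,778,133.20 − 2,835,442.78| = DKK 57,310.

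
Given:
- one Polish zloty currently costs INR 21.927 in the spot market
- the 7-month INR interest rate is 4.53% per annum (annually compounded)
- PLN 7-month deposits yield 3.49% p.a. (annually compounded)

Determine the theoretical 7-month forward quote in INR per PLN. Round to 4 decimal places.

T = 7/12 years.
INR accumulates by (1 + 0.0453)^(7/12) = 1.02618081.
PLN accumulates by (1 + 0.0349)^(7/12) = 1.0202127.
So F = 21.927 × 1.02618081 / 1.0202127 = 22.055270 (INR/PLN).

22.0553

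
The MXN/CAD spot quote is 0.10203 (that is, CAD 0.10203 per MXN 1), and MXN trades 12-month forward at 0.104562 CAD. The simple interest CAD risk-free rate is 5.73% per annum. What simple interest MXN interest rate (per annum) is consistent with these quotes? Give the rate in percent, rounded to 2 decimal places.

T = 1 year.
By CIP, F/S equals the CAD-to-MXN growth ratio: 0.104562/0.10203 = 1.0248162.
The CAD side grows by 1 + 0.0573×1 = 1.057300.
That pins the MXN growth at 1.0316972.
r = (1.0316972 − 1)/1 = 0.031697 → 3.17%.

3.17%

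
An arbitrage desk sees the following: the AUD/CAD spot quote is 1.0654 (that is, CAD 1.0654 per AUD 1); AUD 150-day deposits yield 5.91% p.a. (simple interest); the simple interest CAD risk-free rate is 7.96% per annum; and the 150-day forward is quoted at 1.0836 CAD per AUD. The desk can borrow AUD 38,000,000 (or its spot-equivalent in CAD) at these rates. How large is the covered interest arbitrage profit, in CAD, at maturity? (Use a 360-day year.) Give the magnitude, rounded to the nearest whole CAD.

CAD 362,820

T = 150/360 years.
Invest the AUD and cover forward: 38,000,000 × 1.024625 × 1.0836 = CAD 42,190,778.70.
Convert at spot and invest in CAD: 38,000,000 × 1.0654 × 1.0331666667 = CAD 41,827,959.13.
The quoted forward overvalues AUD, so borrow CAD, buy AUD at spot, deposit the AUD at 5.91%, and sell the proceeds forward at 1.0836.
Arbitrage profit = |42,190,778.70 − 41,827,959.13| = CAD 362,820.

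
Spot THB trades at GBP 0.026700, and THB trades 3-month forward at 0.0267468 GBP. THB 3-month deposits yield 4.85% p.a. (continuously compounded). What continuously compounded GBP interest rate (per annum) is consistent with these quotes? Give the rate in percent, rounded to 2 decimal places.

5.55%

T = 3/12 years.
By CIP, F/S equals the GBP-to-THB growth ratio: 0.0267468/0.0267 = 1.0017528.
The THB side grows by e^(0.0485×3/12) = 1.0121988.
Hence g_GBP = 1.013973.
Take logs: ln 1.013973 / (3/12) = 0.055505, so 5.55%.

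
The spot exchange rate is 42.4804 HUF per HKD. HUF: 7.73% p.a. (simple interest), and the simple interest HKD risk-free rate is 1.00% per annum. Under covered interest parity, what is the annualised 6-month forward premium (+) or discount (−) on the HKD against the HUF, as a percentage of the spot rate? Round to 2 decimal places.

T = 6/12 years.
F = S · g_HUF/g_HKD = 42.4804 × 1.038650/1.005000 = 43.9027537.
(F − S)/S ÷ T = (43.9027537 − 42.4804)/42.4804/(6/12) = 0.066965 → 6.70%.

+6.70%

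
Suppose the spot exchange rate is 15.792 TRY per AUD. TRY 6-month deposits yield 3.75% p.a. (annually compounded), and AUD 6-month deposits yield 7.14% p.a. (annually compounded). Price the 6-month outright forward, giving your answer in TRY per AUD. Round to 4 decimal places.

T = 6/12 years.
Growth of 1 TRY over T: (1 + 0.0375)^(6/12) = 1.01857744.
AUD growth factor: (1 + 0.0714)^(6/12) = 1.03508454.
Forward (TRY per AUD) = 15.792 × 1.01857744 / 1.03508454 = 15.540156.

15.5402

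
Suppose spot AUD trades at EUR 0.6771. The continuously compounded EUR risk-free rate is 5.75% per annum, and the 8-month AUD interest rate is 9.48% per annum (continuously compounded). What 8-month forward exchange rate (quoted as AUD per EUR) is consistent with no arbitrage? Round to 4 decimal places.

1.5141

T = 8/12 years.
EUR accumulates by e^(0.0575×8/12) = 1.0390775.
Growth of 1 AUD over T: e^(0.0948×8/12) = 1.0652399.
Forward (EUR per AUD) = 0.6771 × 1.0390775 / 1.0652399 = 0.6604704.
Invert for AUD per EUR: 1 / 0.6604704 = 1.5141.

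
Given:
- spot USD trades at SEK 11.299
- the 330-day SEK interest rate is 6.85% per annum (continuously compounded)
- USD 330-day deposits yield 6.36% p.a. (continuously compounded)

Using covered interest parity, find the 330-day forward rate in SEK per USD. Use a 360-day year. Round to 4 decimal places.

11.3499

T = 330/360 years.
SEK accumulates by e^(0.0685×330/360) = 1.06480498.
Growth of 1 USD over T: e^(0.0636×330/360) = 1.06003296.
Forward (SEK per USD) = 11.299 × 1.06480498 / 1.06003296 = 11.349865.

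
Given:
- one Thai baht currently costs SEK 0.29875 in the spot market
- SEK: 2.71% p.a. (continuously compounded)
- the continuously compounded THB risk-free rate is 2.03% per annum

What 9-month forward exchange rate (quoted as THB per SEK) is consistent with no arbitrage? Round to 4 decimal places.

3.3303

T = 9/12 years.
Growth of 1 SEK over T: e^(0.0271×9/12) = 1.020533.
THB accumulates by e^(0.0203×9/12) = 1.0153415.
So F = 0.29875 × 1.020533 / 1.0153415 = 0.3002775 (SEK/THB).
Invert for THB per SEK: 1 / 0.3002775 = 3.3303.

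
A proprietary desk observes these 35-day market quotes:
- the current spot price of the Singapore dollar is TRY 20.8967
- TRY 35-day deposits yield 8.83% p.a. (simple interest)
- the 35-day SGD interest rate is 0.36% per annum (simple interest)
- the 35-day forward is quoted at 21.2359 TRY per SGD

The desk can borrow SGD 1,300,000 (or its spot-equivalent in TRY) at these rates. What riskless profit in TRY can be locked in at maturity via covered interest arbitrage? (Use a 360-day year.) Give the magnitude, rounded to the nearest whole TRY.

T = 35/360 years.
Keep in SGD, deliver into the forward: 1,300,000·1.000350·21.2359 = TRY 27,616,332.33.
Swap to TRY now, deposit: 1,300,000·20.8967·1.0085847222 = TRY 27,398,920.07.
The quoted forward overvalues SGD, so borrow TRY, buy SGD at spot, deposit the SGD at 0.36%, and sell the proceeds forward at 21.2359.
Arbitrage profit = |27,616,332.33 − 27,398,920.07| = TRY 217,412.

TRY 217,412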